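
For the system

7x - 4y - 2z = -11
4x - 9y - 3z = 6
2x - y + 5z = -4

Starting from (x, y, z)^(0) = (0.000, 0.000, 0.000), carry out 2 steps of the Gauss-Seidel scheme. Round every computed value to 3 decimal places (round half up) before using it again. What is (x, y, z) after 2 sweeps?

Iteration 1:
  x = (-11 - (-4)·0.000 - (-2)·0.000) / (7) = -1.571
  y = (6 - (4)·-1.571 - (-3)·0.000) / (-9) = -1.365
  z = (-4 - (2)·-1.571 - (-1)·-1.365) / (5) = -0.445
Iteration 2:
  x = (-11 - (-4)·-1.365 - (-2)·-0.445) / (7) = -2.479
  y = (6 - (4)·-2.479 - (-3)·-0.445) / (-9) = -1.620
  z = (-4 - (2)·-2.479 - (-1)·-1.620) / (5) = -0.132

(-2.479, -1.620, -0.132)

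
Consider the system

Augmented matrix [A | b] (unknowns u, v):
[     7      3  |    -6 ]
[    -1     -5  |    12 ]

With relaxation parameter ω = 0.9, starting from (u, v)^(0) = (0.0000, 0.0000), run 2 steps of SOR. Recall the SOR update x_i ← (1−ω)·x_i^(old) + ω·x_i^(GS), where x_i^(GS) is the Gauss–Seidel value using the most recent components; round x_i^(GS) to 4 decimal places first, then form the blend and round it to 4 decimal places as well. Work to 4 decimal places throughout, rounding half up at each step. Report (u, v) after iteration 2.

Iteration 1:
  u: GS value = (-6 - (3)·0.0000) / (7) = -0.8571;  u ← (1−ω)·0.0000 + ω·-0.8571 = -0.7714
  v: GS value = (12 - (-1)·-0.7714) / (-5) = -2.2457;  v ← (1−ω)·0.0000 + ω·-2.2457 = -2.0211
Iteration 2:
  u: GS value = (-6 - (3)·-2.0211) / (7) = 0.0090;  u ← (1−ω)·-0.7714 + ω·0.0090 = -0.0690
  v: GS value = (12 - (-1)·-0.0690) / (-5) = -2.3862;  v ← (1−ω)·-2.0211 + ω·-2.3862 = -2.3497

(-0.0690, -2.3497)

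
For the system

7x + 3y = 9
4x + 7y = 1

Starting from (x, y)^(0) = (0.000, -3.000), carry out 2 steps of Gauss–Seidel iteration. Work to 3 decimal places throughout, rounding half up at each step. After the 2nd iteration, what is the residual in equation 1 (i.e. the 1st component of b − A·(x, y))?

Iteration 1:
  x = (9 - (3)·-3.000) / (7) = 2.571
  y = (1 - (4)·2.571) / (7) = -1.326
Iteration 2:
  x = (9 - (3)·-1.326) / (7) = 1.854
  y = (1 - (4)·1.854) / (7) = -0.917
Residual b − A·x = (-1.227, 0.003)

-1.227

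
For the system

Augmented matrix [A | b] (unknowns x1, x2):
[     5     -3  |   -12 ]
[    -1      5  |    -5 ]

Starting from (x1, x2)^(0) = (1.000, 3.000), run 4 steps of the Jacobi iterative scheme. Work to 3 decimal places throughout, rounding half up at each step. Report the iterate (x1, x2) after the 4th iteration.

Iteration 1:
  x1 = (-12 - (-3)·3.000) / (5) = -0.600
  x2 = (-5 - (-1)·1.000) / (5) = -0.800
Iteration 2:
  x1 = (-12 - (-3)·-0.800) / (5) = -2.880
  x2 = (-5 - (-1)·-0.600) / (5) = -1.120
Iteration 3:
  x1 = (-12 - (-3)·-1.120) / (5) = -3.072
  x2 = (-5 - (-1)·-2.880) / (5) = -1.576
Iteration 4:
  x1 = (-12 - (-3)·-1.576) / (5) = -3.346
  x2 = (-5 - (-1)·-3.072) / (5) = -1.614

(-3.346, -1.614)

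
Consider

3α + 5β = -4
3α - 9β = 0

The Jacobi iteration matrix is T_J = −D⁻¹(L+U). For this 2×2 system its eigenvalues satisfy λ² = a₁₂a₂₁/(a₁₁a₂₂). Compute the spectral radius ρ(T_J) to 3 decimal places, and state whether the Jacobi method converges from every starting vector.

a₁₂a₂₁/(a₁₁a₂₂) = (5)·(3) / ((3)·(-9)) = -0.555556
ρ = √|-0.555556| = √0.555556 = 0.745
ρ < 1, so Jacobi converges

0.745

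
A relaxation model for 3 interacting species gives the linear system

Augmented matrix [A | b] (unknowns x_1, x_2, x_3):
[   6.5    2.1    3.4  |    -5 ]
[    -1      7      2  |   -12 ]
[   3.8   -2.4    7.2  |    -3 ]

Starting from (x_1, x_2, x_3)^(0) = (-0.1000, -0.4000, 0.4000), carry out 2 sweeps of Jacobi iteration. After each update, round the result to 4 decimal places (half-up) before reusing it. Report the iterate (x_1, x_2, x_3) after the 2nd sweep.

Iteration 1:
  x_1 = (-5 - (2.1)·-0.4000 - (3.4)·0.4000) / (6.5) = -0.8492
  x_2 = (-12 - (-1)·-0.1000 - (2)·0.4000) / (7) = -1.8429
  x_3 = (-3 - (3.8)·-0.1000 - (-2.4)·-0.4000) / (7.2) = -0.4972
Iteration 2:
  x_1 = (-5 - (2.1)·-1.8429 - (3.4)·-0.4972) / (6.5) = 0.0862
  x_2 = (-12 - (-1)·-0.8492 - (2)·-0.4972) / (7) = -1.6935
  x_3 = (-3 - (3.8)·-0.8492 - (-2.4)·-1.8429) / (7.2) = -0.5828

(0.0862, -1.6935, -0.5828)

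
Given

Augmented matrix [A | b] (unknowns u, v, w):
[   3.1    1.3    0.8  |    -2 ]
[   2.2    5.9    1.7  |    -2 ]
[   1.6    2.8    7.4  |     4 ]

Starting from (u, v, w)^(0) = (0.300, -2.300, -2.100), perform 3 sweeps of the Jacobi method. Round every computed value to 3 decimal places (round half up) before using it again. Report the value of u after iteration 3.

Iteration 1:
  u = (-2 - (1.3)·-2.300 - (0.8)·-2.100) / (3.1) = 0.861
  v = (-2 - (2.2)·0.300 - (1.7)·-2.100) / (5.9) = 0.154
  w = (4 - (1.6)·0.300 - (2.8)·-2.300) / (7.4) = 1.346
Iteration 2:
  u = (-2 - (1.3)·0.154 - (0.8)·1.346) / (3.1) = -1.057
  v = (-2 - (2.2)·0.861 - (1.7)·1.346) / (5.9) = -1.048
  w = (4 - (1.6)·0.861 - (2.8)·0.154) / (7.4) = 0.296
Iteration 3:
  u = (-2 - (1.3)·-1.048 - (0.8)·0.296) / (3.1) = -0.282
  v = (-2 - (2.2)·-1.057 - (1.7)·0.296) / (5.9) = -0.030
  w = (4 - (1.6)·-1.057 - (2.8)·-1.048) / (7.4) = 1.166

-0.282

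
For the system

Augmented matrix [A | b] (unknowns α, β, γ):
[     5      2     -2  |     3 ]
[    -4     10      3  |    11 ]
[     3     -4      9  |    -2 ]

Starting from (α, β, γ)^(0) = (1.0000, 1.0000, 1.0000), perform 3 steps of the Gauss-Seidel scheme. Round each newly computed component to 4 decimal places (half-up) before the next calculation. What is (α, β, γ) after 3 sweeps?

(0.2249, 1.1209, 0.2010)

Iteration 1:
  α = (3 - (2)·1.0000 - (-2)·1.0000) / (5) = 0.6000
  β = (11 - (-4)·0.6000 - (3)·1.0000) / (10) = 1.0400
  γ = (-2 - (3)·0.6000 - (-4)·1.0400) / (9) = 0.0400
Iteration 2:
  α = (3 - (2)·1.0400 - (-2)·0.0400) / (5) = 0.2000
  β = (11 - (-4)·0.2000 - (3)·0.0400) / (10) = 1.1680
  γ = (-2 - (3)·0.2000 - (-4)·1.1680) / (9) = 0.2302
Iteration 3:
  α = (3 - (2)·1.1680 - (-2)·0.2302) / (5) = 0.2249
  β = (11 - (-4)·0.2249 - (3)·0.2302) / (10) = 1.1209
  γ = (-2 - (3)·0.2249 - (-4)·1.1209) / (9) = 0.2010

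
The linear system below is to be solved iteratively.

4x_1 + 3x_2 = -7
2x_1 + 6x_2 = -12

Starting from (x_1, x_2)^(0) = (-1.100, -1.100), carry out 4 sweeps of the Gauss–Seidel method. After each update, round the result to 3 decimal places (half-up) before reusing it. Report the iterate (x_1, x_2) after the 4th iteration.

Iteration 1:
  x_1 = (-7 - (3)·-1.100) / (4) = -0.925
  x_2 = (-12 - (2)·-0.925) / (6) = -1.692
Iteration 2:
  x_1 = (-7 - (3)·-1.692) / (4) = -0.481
  x_2 = (-12 - (2)·-0.481) / (6) = -1.840
Iteration 3:
  x_1 = (-7 - (3)·-1.840) / (4) = -0.370
  x_2 = (-12 - (2)·-0.370) / (6) = -1.877
Iteration 4:
  x_1 = (-7 - (3)·-1.877) / (4) = -0.342
  x_2 = (-12 - (2)·-0.342) / (6) = -1.886

(-0.342, -1.886)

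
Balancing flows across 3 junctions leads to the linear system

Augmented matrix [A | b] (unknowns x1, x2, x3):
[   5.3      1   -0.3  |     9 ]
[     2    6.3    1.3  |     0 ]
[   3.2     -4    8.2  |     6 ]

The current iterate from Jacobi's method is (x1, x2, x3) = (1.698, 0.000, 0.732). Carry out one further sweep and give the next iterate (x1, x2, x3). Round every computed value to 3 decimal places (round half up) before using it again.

One sweep:
  x1 = (9 - (1)·0.000 - (-0.3)·0.732) / (5.3) = 1.740
  x2 = (0 - (2)·1.698 - (1.3)·0.732) / (6.3) = -0.690
  x3 = (6 - (3.2)·1.698 - (-4)·0.000) / (8.2) = 0.069

(1.740, -0.690, 0.069)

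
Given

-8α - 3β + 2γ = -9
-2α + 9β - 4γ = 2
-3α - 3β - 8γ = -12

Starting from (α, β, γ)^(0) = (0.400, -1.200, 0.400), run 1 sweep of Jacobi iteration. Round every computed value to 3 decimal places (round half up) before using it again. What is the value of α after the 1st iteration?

Iteration 1:
  α = (-9 - (-3)·-1.200 - (2)·0.400) / (-8) = 1.675
  β = (2 - (-2)·0.400 - (-4)·0.400) / (9) = 0.489
  γ = (-12 - (-3)·0.400 - (-3)·-1.200) / (-8) = 1.800

1.675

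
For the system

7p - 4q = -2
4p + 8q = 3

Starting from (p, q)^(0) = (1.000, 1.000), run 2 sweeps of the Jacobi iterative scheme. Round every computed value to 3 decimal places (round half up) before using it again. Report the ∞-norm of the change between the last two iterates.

0.643

Iteration 1:
  p = (-2 - (-4)·1.000) / (7) = 0.286
  q = (3 - (4)·1.000) / (8) = -0.125
Iteration 2:
  p = (-2 - (-4)·-0.125) / (7) = -0.357
  q = (3 - (4)·0.286) / (8) = 0.232
Change: (-0.643, 0.357) → max |·| = 0.643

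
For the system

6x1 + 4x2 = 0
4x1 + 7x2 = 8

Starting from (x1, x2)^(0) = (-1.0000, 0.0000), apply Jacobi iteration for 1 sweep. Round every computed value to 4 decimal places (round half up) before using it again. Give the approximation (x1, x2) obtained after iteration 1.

(0.0000, 1.7143)

Iteration 1:
  x1 = (0 - (4)·0.0000) / (6) = 0.0000
  x2 = (8 - (4)·-1.0000) / (7) = 1.7143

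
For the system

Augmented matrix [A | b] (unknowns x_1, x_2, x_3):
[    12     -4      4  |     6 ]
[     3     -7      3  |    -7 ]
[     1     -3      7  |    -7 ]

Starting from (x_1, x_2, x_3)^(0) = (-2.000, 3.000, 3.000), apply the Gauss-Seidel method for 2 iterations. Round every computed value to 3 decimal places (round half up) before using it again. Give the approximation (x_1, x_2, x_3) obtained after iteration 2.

Iteration 1:
  x_1 = (6 - (-4)·3.000 - (4)·3.000) / (12) = 0.500
  x_2 = (-7 - (3)·0.500 - (3)·3.000) / (-7) = 2.500
  x_3 = (-7 - (1)·0.500 - (-3)·2.500) / (7) = 0.000
Iteration 2:
  x_1 = (6 - (-4)·2.500 - (4)·0.000) / (12) = 1.333
  x_2 = (-7 - (3)·1.333 - (3)·0.000) / (-7) = 1.571
  x_3 = (-7 - (1)·1.333 - (-3)·1.571) / (7) = -0.517

(1.333, 1.571, -0.517)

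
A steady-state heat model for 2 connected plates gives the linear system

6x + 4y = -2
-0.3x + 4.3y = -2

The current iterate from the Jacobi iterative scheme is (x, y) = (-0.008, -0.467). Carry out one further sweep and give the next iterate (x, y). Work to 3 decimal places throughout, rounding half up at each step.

One sweep:
  x = (-2 - (4)·-0.467) / (6) = -0.022
  y = (-2 - (-0.3)·-0.008) / (4.3) = -0.466

(-0.022, -0.466)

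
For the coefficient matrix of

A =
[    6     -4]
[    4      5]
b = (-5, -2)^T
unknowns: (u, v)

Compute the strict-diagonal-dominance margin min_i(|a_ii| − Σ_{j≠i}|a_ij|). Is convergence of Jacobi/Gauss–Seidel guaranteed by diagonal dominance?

1

row 1: |6| − (4) = 2
row 2: |5| − (4) = 1
minimum over rows = 1 → strictly diagonally dominant (convergence guaranteed)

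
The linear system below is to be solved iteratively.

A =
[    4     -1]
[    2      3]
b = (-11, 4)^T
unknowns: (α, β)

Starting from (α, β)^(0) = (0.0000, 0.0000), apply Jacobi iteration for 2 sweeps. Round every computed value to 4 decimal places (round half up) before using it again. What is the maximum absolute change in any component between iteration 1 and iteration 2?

1.8334

Iteration 1:
  α = (-11 - (-1)·0.0000) / (4) = -2.7500
  β = (4 - (2)·0.0000) / (3) = 1.3333
Iteration 2:
  α = (-11 - (-1)·1.3333) / (4) = -2.4167
  β = (4 - (2)·-2.7500) / (3) = 3.1667
Change: (0.3333, 1.8334) → max |·| = 1.8334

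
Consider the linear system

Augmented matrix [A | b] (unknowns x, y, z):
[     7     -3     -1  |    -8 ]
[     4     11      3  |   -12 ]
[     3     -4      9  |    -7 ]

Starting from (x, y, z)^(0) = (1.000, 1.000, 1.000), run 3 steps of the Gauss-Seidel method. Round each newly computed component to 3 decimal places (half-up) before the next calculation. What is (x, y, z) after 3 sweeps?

Iteration 1:
  x = (-8 - (-3)·1.000 - (-1)·1.000) / (7) = -0.571
  y = (-12 - (4)·-0.571 - (3)·1.000) / (11) = -1.156
  z = (-7 - (3)·-0.571 - (-4)·-1.156) / (9) = -1.101
Iteration 2:
  x = (-8 - (-3)·-1.156 - (-1)·-1.101) / (7) = -1.796
  y = (-12 - (4)·-1.796 - (3)·-1.101) / (11) = -0.138
  z = (-7 - (3)·-1.796 - (-4)·-0.138) / (9) = -0.240
Iteration 3:
  x = (-8 - (-3)·-0.138 - (-1)·-0.240) / (7) = -1.236
  y = (-12 - (4)·-1.236 - (3)·-0.240) / (11) = -0.576
  z = (-7 - (3)·-1.236 - (-4)·-0.576) / (9) = -0.622

(-1.236, -0.576, -0.622)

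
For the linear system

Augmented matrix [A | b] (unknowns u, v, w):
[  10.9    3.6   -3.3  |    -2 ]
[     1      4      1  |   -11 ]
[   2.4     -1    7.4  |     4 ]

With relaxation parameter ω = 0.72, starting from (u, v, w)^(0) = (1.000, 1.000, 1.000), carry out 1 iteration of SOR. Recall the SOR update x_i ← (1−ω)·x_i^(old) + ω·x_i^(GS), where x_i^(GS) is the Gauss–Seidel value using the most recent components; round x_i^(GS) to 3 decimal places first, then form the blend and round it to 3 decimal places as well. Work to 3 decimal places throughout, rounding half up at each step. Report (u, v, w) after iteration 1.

(0.128, -1.903, 0.454)

Iteration 1:
  u: GS value = (-2 - (3.6)·1.000 - (-3.3)·1.000) / (10.9) = -0.211;  u ← (1−ω)·1.000 + ω·-0.211 = 0.128
  v: GS value = (-11 - (1)·0.128 - (1)·1.000) / (4) = -3.032;  v ← (1−ω)·1.000 + ω·-3.032 = -1.903
  w: GS value = (4 - (2.4)·0.128 - (-1)·-1.903) / (7.4) = 0.242;  w ← (1−ω)·1.000 + ω·0.242 = 0.454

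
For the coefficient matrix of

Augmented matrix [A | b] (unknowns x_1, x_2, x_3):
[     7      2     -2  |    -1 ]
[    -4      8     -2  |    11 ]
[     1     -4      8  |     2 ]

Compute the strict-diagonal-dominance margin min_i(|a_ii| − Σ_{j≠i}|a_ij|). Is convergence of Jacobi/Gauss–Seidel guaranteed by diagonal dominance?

2

row 1: |7| − (2+2) = 3
row 2: |8| − (4+2) = 2
row 3: |8| − (1+4) = 3
minimum over rows = 2 → strictly diagonally dominant (convergence guaranteed)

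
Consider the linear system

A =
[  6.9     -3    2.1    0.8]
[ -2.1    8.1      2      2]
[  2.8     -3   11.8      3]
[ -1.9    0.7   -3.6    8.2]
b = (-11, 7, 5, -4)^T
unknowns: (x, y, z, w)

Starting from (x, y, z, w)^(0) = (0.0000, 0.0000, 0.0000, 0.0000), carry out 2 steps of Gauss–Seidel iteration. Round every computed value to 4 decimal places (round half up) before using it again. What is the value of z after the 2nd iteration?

1.0199

Iteration 1:
  x = (-11 - (-3)·0.0000 - (2.1)·0.0000 - (0.8)·0.0000) / (6.9) = -1.5942
  y = (7 - (-2.1)·-1.5942 - (2)·0.0000 - (2)·0.0000) / (8.1) = 0.4509
  z = (5 - (2.8)·-1.5942 - (-3)·0.4509 - (3)·0.0000) / (11.8) = 0.9166
  w = (-4 - (-1.9)·-1.5942 - (0.7)·0.4509 - (-3.6)·0.9166) / (8.2) = -0.4933
Iteration 2:
  x = (-11 - (-3)·0.4509 - (2.1)·0.9166 - (0.8)·-0.4933) / (6.9) = -1.6199
  y = (7 - (-2.1)·-1.6199 - (2)·0.9166 - (2)·-0.4933) / (8.1) = 0.3397
  z = (5 - (2.8)·-1.6199 - (-3)·0.3397 - (3)·-0.4933) / (11.8) = 1.0199
  w = (-4 - (-1.9)·-1.6199 - (0.7)·0.3397 - (-3.6)·1.0199) / (8.2) = -0.4444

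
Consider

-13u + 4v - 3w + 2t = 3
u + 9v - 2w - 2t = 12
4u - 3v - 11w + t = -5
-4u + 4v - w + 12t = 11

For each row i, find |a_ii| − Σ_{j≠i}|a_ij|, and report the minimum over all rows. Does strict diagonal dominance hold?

3

row 1: |-13| − (4+3+2) = 4
row 2: |9| − (1+2+2) = 4
row 3: |-11| − (4+3+1) = 3
row 4: |12| − (4+4+1) = 3
minimum over rows = 3 → strictly diagonally dominant (convergence guaranteed)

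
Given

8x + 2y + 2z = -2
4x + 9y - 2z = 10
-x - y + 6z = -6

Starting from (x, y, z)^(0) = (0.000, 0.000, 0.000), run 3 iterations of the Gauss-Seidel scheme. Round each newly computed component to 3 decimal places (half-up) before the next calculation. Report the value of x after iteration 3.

-0.300

Iteration 1:
  x = (-2 - (2)·0.000 - (2)·0.000) / (8) = -0.250
  y = (10 - (4)·-0.250 - (-2)·0.000) / (9) = 1.222
  z = (-6 - (-1)·-0.250 - (-1)·1.222) / (6) = -0.838
Iteration 2:
  x = (-2 - (2)·1.222 - (2)·-0.838) / (8) = -0.346
  y = (10 - (4)·-0.346 - (-2)·-0.838) / (9) = 1.079
  z = (-6 - (-1)·-0.346 - (-1)·1.079) / (6) = -0.878
Iteration 3:
  x = (-2 - (2)·1.079 - (2)·-0.878) / (8) = -0.300
  y = (10 - (4)·-0.300 - (-2)·-0.878) / (9) = 1.049
  z = (-6 - (-1)·-0.300 - (-1)·1.049) / (6) = -0.875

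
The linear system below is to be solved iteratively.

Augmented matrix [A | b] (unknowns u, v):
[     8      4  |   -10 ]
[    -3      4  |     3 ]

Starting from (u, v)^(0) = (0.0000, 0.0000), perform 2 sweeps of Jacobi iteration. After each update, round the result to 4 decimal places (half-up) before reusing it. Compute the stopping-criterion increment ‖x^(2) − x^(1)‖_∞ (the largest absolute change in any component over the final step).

0.9375

Iteration 1:
  u = (-10 - (4)·0.0000) / (8) = -1.2500
  v = (3 - (-3)·0.0000) / (4) = 0.7500
Iteration 2:
  u = (-10 - (4)·0.7500) / (8) = -1.6250
  v = (3 - (-3)·-1.2500) / (4) = -0.1875
Change: (-0.3750, -0.9375) → max |·| = 0.9375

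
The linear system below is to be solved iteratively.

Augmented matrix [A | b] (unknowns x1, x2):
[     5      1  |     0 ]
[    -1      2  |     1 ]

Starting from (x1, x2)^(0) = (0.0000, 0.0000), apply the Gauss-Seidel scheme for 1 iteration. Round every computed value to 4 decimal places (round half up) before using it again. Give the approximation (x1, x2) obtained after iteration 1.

(0.0000, 0.5000)

Iteration 1:
  x1 = (0 - (1)·0.0000) / (5) = 0.0000
  x2 = (1 - (-1)·0.0000) / (2) = 0.5000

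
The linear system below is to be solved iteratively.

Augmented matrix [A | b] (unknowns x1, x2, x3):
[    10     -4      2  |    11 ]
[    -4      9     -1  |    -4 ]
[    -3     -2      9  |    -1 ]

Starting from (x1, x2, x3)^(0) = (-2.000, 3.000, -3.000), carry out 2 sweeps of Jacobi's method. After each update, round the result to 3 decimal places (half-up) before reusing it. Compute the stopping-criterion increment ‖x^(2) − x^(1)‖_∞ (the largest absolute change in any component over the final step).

Iteration 1:
  x1 = (11 - (-4)·3.000 - (2)·-3.000) / (10) = 2.900
  x2 = (-4 - (-4)·-2.000 - (-1)·-3.000) / (9) = -1.667
  x3 = (-1 - (-3)·-2.000 - (-2)·3.000) / (9) = -0.111
Iteration 2:
  x1 = (11 - (-4)·-1.667 - (2)·-0.111) / (10) = 0.455
  x2 = (-4 - (-4)·2.900 - (-1)·-0.111) / (9) = 0.832
  x3 = (-1 - (-3)·2.900 - (-2)·-1.667) / (9) = 0.485
Change: (-2.445, 2.499, 0.596) → max |·| = 2.499

2.499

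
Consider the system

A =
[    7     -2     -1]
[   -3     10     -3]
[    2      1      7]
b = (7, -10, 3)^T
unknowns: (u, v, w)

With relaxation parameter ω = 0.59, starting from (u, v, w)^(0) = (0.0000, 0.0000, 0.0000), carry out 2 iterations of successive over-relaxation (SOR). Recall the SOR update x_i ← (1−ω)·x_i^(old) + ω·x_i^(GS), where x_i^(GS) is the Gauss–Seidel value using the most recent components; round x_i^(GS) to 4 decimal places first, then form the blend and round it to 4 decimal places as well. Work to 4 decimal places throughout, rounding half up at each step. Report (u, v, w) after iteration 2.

(0.7664, -0.6191, 0.2555)

Iteration 1:
  u: GS value = (7 - (-2)·0.0000 - (-1)·0.0000) / (7) = 1.0000;  u ← (1−ω)·0.0000 + ω·1.0000 = 0.5900
  v: GS value = (-10 - (-3)·0.5900 - (-3)·0.0000) / (10) = -0.8230;  v ← (1−ω)·0.0000 + ω·-0.8230 = -0.4856
  w: GS value = (3 - (2)·0.5900 - (1)·-0.4856) / (7) = 0.3294;  w ← (1−ω)·0.0000 + ω·0.3294 = 0.1943
Iteration 2:
  u: GS value = (7 - (-2)·-0.4856 - (-1)·0.1943) / (7) = 0.8890;  u ← (1−ω)·0.5900 + ω·0.8890 = 0.7664
  v: GS value = (-10 - (-3)·0.7664 - (-3)·0.1943) / (10) = -0.7118;  v ← (1−ω)·-0.4856 + ω·-0.7118 = -0.6191
  w: GS value = (3 - (2)·0.7664 - (1)·-0.6191) / (7) = 0.2980;  w ← (1−ω)·0.1943 + ω·0.2980 = 0.2555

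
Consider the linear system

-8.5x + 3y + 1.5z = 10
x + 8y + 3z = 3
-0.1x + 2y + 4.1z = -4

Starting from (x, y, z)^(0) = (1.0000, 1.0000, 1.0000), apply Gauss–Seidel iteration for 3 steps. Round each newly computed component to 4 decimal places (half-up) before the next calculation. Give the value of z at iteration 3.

-1.5202

Iteration 1:
  x = (10 - (3)·1.0000 - (1.5)·1.0000) / (-8.5) = -0.6471
  y = (3 - (1)·-0.6471 - (3)·1.0000) / (8) = 0.0809
  z = (-4 - (-0.1)·-0.6471 - (2)·0.0809) / (4.1) = -1.0309
Iteration 2:
  x = (10 - (3)·0.0809 - (1.5)·-1.0309) / (-8.5) = -1.3298
  y = (3 - (1)·-1.3298 - (3)·-1.0309) / (8) = 0.9278
  z = (-4 - (-0.1)·-1.3298 - (2)·0.9278) / (4.1) = -1.4606
Iteration 3:
  x = (10 - (3)·0.9278 - (1.5)·-1.4606) / (-8.5) = -1.1068
  y = (3 - (1)·-1.1068 - (3)·-1.4606) / (8) = 1.0611
  z = (-4 - (-0.1)·-1.1068 - (2)·1.0611) / (4.1) = -1.5202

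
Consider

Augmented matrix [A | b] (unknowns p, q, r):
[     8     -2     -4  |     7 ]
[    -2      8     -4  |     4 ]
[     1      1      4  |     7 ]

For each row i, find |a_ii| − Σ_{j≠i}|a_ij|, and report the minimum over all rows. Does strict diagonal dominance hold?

row 1: |8| − (2+4) = 2
row 2: |8| − (2+4) = 2
row 3: |4| − (1+1) = 2
minimum over rows = 2 → strictly diagonally dominant (convergence guaranteed)

2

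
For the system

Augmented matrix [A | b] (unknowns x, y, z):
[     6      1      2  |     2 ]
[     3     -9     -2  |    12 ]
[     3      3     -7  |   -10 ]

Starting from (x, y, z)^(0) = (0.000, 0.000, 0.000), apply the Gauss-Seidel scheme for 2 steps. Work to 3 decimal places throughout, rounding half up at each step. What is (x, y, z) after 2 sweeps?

Iteration 1:
  x = (2 - (1)·0.000 - (2)·0.000) / (6) = 0.333
  y = (12 - (3)·0.333 - (-2)·0.000) / (-9) = -1.222
  z = (-10 - (3)·0.333 - (3)·-1.222) / (-7) = 1.048
Iteration 2:
  x = (2 - (1)·-1.222 - (2)·1.048) / (6) = 0.188
  y = (12 - (3)·0.188 - (-2)·1.048) / (-9) = -1.504
  z = (-10 - (3)·0.188 - (3)·-1.504) / (-7) = 0.865

(0.188, -1.504, 0.865)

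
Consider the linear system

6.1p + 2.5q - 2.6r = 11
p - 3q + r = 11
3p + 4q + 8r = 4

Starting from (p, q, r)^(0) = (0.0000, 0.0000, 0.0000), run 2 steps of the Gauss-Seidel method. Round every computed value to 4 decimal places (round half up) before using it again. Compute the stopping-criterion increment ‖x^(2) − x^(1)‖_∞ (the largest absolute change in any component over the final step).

Iteration 1:
  p = (11 - (2.5)·0.0000 - (-2.6)·0.0000) / (6.1) = 1.8033
  q = (11 - (1)·1.8033 - (1)·0.0000) / (-3) = -3.0656
  r = (4 - (3)·1.8033 - (4)·-3.0656) / (8) = 1.3566
Iteration 2:
  p = (11 - (2.5)·-3.0656 - (-2.6)·1.3566) / (6.1) = 3.6379
  q = (11 - (1)·3.6379 - (1)·1.3566) / (-3) = -2.0018
  r = (4 - (3)·3.6379 - (4)·-2.0018) / (8) = 0.1367
Change: (1.8346, 1.0638, -1.2199) → max |·| = 1.8346

1.8346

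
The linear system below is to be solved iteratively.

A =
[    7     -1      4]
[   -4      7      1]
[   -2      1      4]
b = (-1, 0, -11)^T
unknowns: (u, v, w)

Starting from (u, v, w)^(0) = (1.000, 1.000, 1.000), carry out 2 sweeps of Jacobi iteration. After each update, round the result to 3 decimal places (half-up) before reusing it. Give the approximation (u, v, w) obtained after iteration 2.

Iteration 1:
  u = (-1 - (-1)·1.000 - (4)·1.000) / (7) = -0.571
  v = (0 - (-4)·1.000 - (1)·1.000) / (7) = 0.429
  w = (-11 - (-2)·1.000 - (1)·1.000) / (4) = -2.500
Iteration 2:
  u = (-1 - (-1)·0.429 - (4)·-2.500) / (7) = 1.347
  v = (0 - (-4)·-0.571 - (1)·-2.500) / (7) = 0.031
  w = (-11 - (-2)·-0.571 - (1)·0.429) / (4) = -3.143

(1.347, 0.031, -3.143)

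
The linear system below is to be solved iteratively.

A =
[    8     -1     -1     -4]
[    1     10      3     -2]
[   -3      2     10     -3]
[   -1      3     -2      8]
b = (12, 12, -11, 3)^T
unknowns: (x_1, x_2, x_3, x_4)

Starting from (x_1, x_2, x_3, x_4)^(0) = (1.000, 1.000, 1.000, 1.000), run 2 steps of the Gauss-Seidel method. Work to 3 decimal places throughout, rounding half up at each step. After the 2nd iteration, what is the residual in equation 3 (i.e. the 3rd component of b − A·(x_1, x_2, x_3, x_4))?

-0.875

Iteration 1:
  x_1 = (12 - (-1)·1.000 - (-1)·1.000 - (-4)·1.000) / (8) = 2.250
  x_2 = (12 - (1)·2.250 - (3)·1.000 - (-2)·1.000) / (10) = 0.875
  x_3 = (-11 - (-3)·2.250 - (2)·0.875 - (-3)·1.000) / (10) = -0.300
  x_4 = (3 - (-1)·2.250 - (3)·0.875 - (-2)·-0.300) / (8) = 0.253
Iteration 2:
  x_1 = (12 - (-1)·0.875 - (-1)·-0.300 - (-4)·0.253) / (8) = 1.698
  x_2 = (12 - (1)·1.698 - (3)·-0.300 - (-2)·0.253) / (10) = 1.171
  x_3 = (-11 - (-3)·1.698 - (2)·1.171 - (-3)·0.253) / (10) = -0.749
  x_4 = (3 - (-1)·1.698 - (3)·1.171 - (-2)·-0.749) / (8) = -0.039
Residual b − A·x = (-1.318, 0.761, -0.875, -0.001)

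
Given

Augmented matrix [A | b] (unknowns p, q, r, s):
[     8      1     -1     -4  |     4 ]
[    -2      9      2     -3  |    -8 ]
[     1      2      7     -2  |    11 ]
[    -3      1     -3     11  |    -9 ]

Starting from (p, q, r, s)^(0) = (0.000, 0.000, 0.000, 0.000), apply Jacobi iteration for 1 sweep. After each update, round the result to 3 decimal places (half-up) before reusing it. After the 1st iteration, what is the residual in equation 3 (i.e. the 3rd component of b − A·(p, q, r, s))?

-0.355

Iteration 1:
  p = (4 - (1)·0.000 - (-1)·0.000 - (-4)·0.000) / (8) = 0.500
  q = (-8 - (-2)·0.000 - (2)·0.000 - (-3)·0.000) / (9) = -0.889
  r = (11 - (1)·0.000 - (2)·0.000 - (-2)·0.000) / (7) = 1.571
  s = (-9 - (-3)·0.000 - (1)·0.000 - (-3)·0.000) / (11) = -0.818
Residual b − A·x = (-0.812, -4.595, -0.355, 7.100)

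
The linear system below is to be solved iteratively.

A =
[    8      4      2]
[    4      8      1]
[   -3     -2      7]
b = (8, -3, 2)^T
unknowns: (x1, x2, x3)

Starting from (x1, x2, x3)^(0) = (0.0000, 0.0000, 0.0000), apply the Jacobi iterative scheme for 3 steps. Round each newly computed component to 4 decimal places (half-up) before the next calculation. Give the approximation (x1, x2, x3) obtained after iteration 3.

(1.3036, -1.0089, 0.5038)

Iteration 1:
  x1 = (8 - (4)·0.0000 - (2)·0.0000) / (8) = 1.0000
  x2 = (-3 - (4)·0.0000 - (1)·0.0000) / (8) = -0.3750
  x3 = (2 - (-3)·0.0000 - (-2)·0.0000) / (7) = 0.2857
Iteration 2:
  x1 = (8 - (4)·-0.3750 - (2)·0.2857) / (8) = 1.1161
  x2 = (-3 - (4)·1.0000 - (1)·0.2857) / (8) = -0.9107
  x3 = (2 - (-3)·1.0000 - (-2)·-0.3750) / (7) = 0.6071
Iteration 3:
  x1 = (8 - (4)·-0.9107 - (2)·0.6071) / (8) = 1.3036
  x2 = (-3 - (4)·1.1161 - (1)·0.6071) / (8) = -1.0089
  x3 = (2 - (-3)·1.1161 - (-2)·-0.9107) / (7) = 0.5038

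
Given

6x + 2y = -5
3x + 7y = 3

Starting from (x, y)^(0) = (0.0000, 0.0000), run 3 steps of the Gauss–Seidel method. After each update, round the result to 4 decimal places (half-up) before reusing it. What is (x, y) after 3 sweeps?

(-1.1326, 0.9140)

Iteration 1:
  x = (-5 - (2)·0.0000) / (6) = -0.8333
  y = (3 - (3)·-0.8333) / (7) = 0.7857
Iteration 2:
  x = (-5 - (2)·0.7857) / (6) = -1.0952
  y = (3 - (3)·-1.0952) / (7) = 0.8979
Iteration 3:
  x = (-5 - (2)·0.8979) / (6) = -1.1326
  y = (3 - (3)·-1.1326) / (7) = 0.9140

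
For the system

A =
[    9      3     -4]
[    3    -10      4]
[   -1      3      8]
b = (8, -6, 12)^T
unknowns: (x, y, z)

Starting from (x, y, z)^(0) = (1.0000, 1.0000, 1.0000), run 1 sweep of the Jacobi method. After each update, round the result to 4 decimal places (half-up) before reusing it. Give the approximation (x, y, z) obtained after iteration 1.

(1.0000, 1.3000, 1.2500)

Iteration 1:
  x = (8 - (3)·1.0000 - (-4)·1.0000) / (9) = 1.0000
  y = (-6 - (3)·1.0000 - (4)·1.0000) / (-10) = 1.3000
  z = (12 - (-1)·1.0000 - (3)·1.0000) / (8) = 1.2500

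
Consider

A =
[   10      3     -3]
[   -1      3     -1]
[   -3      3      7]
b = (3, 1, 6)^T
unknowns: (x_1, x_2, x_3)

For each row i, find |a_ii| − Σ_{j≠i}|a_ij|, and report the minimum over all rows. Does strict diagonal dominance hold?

row 1: |10| − (3+3) = 4
row 2: |3| − (1+1) = 1
row 3: |7| − (3+3) = 1
minimum over rows = 1 → strictly diagonally dominant (convergence guaranteed)

1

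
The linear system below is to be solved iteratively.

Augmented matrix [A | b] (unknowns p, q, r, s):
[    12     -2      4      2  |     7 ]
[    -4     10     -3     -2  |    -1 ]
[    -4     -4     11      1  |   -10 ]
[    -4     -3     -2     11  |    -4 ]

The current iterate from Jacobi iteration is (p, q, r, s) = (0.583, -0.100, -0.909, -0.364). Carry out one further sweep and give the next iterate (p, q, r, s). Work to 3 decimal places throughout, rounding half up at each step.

(0.930, -0.212, -0.700, -0.344)

One sweep:
  p = (7 - (-2)·-0.100 - (4)·-0.909 - (2)·-0.364) / (12) = 0.930
  q = (-1 - (-4)·0.583 - (-3)·-0.909 - (-2)·-0.364) / (10) = -0.212
  r = (-10 - (-4)·0.583 - (-4)·-0.100 - (1)·-0.364) / (11) = -0.700
  s = (-4 - (-4)·0.583 - (-3)·-0.100 - (-2)·-0.909) / (11) = -0.344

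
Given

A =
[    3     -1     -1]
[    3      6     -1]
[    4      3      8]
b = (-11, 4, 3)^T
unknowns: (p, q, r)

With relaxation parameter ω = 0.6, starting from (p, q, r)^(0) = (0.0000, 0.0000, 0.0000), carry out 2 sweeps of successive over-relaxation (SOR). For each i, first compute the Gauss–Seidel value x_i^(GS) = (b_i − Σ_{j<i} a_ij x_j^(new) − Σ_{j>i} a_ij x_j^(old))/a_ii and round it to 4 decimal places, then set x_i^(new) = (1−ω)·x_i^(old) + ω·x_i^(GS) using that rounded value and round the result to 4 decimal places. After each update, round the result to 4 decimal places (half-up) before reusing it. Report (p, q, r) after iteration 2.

(-2.7387, 1.7103, 0.9204)

Iteration 1:
  p: GS value = (-11 - (-1)·0.0000 - (-1)·0.0000) / (3) = -3.6667;  p ← (1−ω)·0.0000 + ω·-3.6667 = -2.2000
  q: GS value = (4 - (3)·-2.2000 - (-1)·0.0000) / (6) = 1.7667;  q ← (1−ω)·0.0000 + ω·1.7667 = 1.0600
  r: GS value = (3 - (4)·-2.2000 - (3)·1.0600) / (8) = 1.0775;  r ← (1−ω)·0.0000 + ω·1.0775 = 0.6465
Iteration 2:
  p: GS value = (-11 - (-1)·1.0600 - (-1)·0.6465) / (3) = -3.0978;  p ← (1−ω)·-2.2000 + ω·-3.0978 = -2.7387
  q: GS value = (4 - (3)·-2.7387 - (-1)·0.6465) / (6) = 2.1438;  q ← (1−ω)·1.0600 + ω·2.1438 = 1.7103
  r: GS value = (3 - (4)·-2.7387 - (3)·1.7103) / (8) = 1.1030;  r ← (1−ω)·0.6465 + ω·1.1030 = 0.9204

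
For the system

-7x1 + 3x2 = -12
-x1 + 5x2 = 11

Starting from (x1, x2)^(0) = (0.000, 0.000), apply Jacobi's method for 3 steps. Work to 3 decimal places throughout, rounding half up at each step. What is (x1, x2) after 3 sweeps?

Iteration 1:
  x1 = (-12 - (3)·0.000) / (-7) = 1.714
  x2 = (11 - (-1)·0.000) / (5) = 2.200
Iteration 2:
  x1 = (-12 - (3)·2.200) / (-7) = 2.657
  x2 = (11 - (-1)·1.714) / (5) = 2.543
Iteration 3:
  x1 = (-12 - (3)·2.543) / (-7) = 2.804
  x2 = (11 - (-1)·2.657) / (5) = 2.731

(2.804, 2.731)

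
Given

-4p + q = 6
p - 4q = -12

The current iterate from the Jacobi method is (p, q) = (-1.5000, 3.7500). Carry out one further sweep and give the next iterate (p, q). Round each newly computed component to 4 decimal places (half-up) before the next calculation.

One sweep:
  p = (6 - (1)·3.7500) / (-4) = -0.5625
  q = (-12 - (1)·-1.5000) / (-4) = 2.6250

(-0.5625, 2.6250)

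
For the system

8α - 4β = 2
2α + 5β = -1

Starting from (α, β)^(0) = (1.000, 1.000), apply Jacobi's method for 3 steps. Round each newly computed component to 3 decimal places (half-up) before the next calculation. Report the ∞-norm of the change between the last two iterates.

Iteration 1:
  α = (2 - (-4)·1.000) / (8) = 0.750
  β = (-1 - (2)·1.000) / (5) = -0.600
Iteration 2:
  α = (2 - (-4)·-0.600) / (8) = -0.050
  β = (-1 - (2)·0.750) / (5) = -0.500
Iteration 3:
  α = (2 - (-4)·-0.500) / (8) = 0.000
  β = (-1 - (2)·-0.050) / (5) = -0.180
Change: (0.050, 0.320) → max |·| = 0.320

0.320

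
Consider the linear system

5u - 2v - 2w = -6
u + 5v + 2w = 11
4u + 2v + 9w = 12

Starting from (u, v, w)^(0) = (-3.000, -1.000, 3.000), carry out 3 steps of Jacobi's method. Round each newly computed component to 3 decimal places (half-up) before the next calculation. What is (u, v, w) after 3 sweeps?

(-0.288, 1.618, 0.819)

Iteration 1:
  u = (-6 - (-2)·-1.000 - (-2)·3.000) / (5) = -0.400
  v = (11 - (1)·-3.000 - (2)·3.000) / (5) = 1.600
  w = (12 - (4)·-3.000 - (2)·-1.000) / (9) = 2.889
Iteration 2:
  u = (-6 - (-2)·1.600 - (-2)·2.889) / (5) = 0.596
  v = (11 - (1)·-0.400 - (2)·2.889) / (5) = 1.124
  w = (12 - (4)·-0.400 - (2)·1.600) / (9) = 1.156
Iteration 3:
  u = (-6 - (-2)·1.124 - (-2)·1.156) / (5) = -0.288
  v = (11 - (1)·0.596 - (2)·1.156) / (5) = 1.618
  w = (12 - (4)·0.596 - (2)·1.124) / (9) = 0.819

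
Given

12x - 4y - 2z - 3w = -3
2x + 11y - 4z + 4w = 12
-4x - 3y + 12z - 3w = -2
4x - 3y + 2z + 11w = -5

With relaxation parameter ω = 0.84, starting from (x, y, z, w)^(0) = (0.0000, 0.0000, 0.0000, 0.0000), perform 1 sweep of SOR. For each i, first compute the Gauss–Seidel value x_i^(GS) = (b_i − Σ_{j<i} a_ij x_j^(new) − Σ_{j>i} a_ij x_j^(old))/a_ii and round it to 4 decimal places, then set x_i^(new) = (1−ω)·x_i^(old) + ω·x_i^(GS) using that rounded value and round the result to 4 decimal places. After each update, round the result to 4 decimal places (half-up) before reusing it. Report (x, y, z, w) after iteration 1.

(-0.2100, 0.9484, 0.0003, -0.1005)

Iteration 1:
  x: GS value = (-3 - (-4)·0.0000 - (-2)·0.0000 - (-3)·0.0000) / (12) = -0.2500;  x ← (1−ω)·0.0000 + ω·-0.2500 = -0.2100
  y: GS value = (12 - (2)·-0.2100 - (-4)·0.0000 - (4)·0.0000) / (11) = 1.1291;  y ← (1−ω)·0.0000 + ω·1.1291 = 0.9484
  z: GS value = (-2 - (-4)·-0.2100 - (-3)·0.9484 - (-3)·0.0000) / (12) = 0.0004;  z ← (1−ω)·0.0000 + ω·0.0004 = 0.0003
  w: GS value = (-5 - (4)·-0.2100 - (-3)·0.9484 - (2)·0.0003) / (11) = -0.1196;  w ← (1−ω)·0.0000 + ω·-0.1196 = -0.1005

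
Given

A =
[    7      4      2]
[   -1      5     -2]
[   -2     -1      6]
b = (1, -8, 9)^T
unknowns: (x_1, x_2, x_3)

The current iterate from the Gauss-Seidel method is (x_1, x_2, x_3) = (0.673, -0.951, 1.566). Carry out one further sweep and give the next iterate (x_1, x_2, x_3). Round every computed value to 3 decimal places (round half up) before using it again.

One sweep:
  x_1 = (1 - (4)·-0.951 - (2)·1.566) / (7) = 0.239
  x_2 = (-8 - (-1)·0.239 - (-2)·1.566) / (5) = -0.926
  x_3 = (9 - (-2)·0.239 - (-1)·-0.926) / (6) = 1.425

(0.239, -0.926, 1.425)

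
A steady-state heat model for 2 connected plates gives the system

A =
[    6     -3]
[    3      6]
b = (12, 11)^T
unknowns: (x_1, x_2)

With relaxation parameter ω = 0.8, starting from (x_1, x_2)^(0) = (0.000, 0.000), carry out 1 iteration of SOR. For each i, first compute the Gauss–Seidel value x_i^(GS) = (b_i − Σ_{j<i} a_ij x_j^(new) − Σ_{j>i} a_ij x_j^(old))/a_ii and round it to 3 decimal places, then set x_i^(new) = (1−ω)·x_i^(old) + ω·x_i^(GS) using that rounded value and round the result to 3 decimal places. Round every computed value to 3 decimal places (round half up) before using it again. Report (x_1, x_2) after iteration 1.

(1.600, 0.826)

Iteration 1:
  x_1: GS value = (12 - (-3)·0.000) / (6) = 2.000;  x_1 ← (1−ω)·0.000 + ω·2.000 = 1.600
  x_2: GS value = (11 - (3)·1.600) / (6) = 1.033;  x_2 ← (1−ω)·0.000 + ω·1.033 = 0.826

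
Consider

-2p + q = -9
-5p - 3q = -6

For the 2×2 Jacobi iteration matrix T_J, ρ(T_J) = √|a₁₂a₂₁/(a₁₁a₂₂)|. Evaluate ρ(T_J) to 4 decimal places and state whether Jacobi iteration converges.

a₁₂a₂₁/(a₁₁a₂₂) = (1)·(-5) / ((-2)·(-3)) = -0.833333
ρ = √|-0.833333| = √0.833333 = 0.9129
ρ < 1, so Jacobi converges

0.9129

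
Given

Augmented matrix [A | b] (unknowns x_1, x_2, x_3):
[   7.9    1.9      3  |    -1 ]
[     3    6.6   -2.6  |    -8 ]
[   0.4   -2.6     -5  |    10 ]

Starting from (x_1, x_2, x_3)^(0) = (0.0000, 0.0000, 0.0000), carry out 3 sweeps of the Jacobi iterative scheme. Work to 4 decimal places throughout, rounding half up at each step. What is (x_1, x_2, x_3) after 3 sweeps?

Iteration 1:
  x_1 = (-1 - (1.9)·0.0000 - (3)·0.0000) / (7.9) = -0.1266
  x_2 = (-8 - (3)·0.0000 - (-2.6)·0.0000) / (6.6) = -1.2121
  x_3 = (10 - (0.4)·0.0000 - (-2.6)·0.0000) / (-5) = -2.0000
Iteration 2:
  x_1 = (-1 - (1.9)·-1.2121 - (3)·-2.0000) / (7.9) = 0.9244
  x_2 = (-8 - (3)·-0.1266 - (-2.6)·-2.0000) / (6.6) = -1.9425
  x_3 = (10 - (0.4)·-0.1266 - (-2.6)·-1.2121) / (-5) = -1.3798
Iteration 3:
  x_1 = (-1 - (1.9)·-1.9425 - (3)·-1.3798) / (7.9) = 0.8646
  x_2 = (-8 - (3)·0.9244 - (-2.6)·-1.3798) / (6.6) = -2.1759
  x_3 = (10 - (0.4)·0.9244 - (-2.6)·-1.9425) / (-5) = -0.9159

(0.8646, -2.1759, -0.9159)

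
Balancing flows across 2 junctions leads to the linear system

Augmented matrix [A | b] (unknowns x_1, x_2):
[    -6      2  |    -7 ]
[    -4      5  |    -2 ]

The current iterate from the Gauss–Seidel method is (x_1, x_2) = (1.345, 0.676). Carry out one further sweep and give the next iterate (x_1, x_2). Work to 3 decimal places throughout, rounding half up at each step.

One sweep:
  x_1 = (-7 - (2)·0.676) / (-6) = 1.392
  x_2 = (-2 - (-4)·1.392) / (5) = 0.714

(1.392, 0.714)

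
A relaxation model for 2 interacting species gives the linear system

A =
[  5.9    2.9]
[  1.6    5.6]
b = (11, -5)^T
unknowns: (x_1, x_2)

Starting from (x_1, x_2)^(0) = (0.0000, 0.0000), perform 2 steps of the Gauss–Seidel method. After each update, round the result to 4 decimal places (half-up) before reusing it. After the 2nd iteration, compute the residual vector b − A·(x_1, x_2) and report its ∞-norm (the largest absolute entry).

0.5804

Iteration 1:
  x_1 = (11 - (2.9)·0.0000) / (5.9) = 1.8644
  x_2 = (-5 - (1.6)·1.8644) / (5.6) = -1.4255
Iteration 2:
  x_1 = (11 - (2.9)·-1.4255) / (5.9) = 2.5651
  x_2 = (-5 - (1.6)·2.5651) / (5.6) = -1.6257
Residual b − A·x = (0.5804, -0.0002); ∞-norm = 0.5804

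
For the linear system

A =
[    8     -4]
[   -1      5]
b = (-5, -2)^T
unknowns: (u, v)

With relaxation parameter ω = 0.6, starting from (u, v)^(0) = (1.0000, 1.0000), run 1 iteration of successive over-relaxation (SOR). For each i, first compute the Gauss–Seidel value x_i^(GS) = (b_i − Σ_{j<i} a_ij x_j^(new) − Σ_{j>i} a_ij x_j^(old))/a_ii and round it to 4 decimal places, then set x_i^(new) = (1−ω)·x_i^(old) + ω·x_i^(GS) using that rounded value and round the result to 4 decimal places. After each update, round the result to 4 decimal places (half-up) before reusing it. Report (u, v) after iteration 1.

(0.3250, 0.1990)

Iteration 1:
  u: GS value = (-5 - (-4)·1.0000) / (8) = -0.1250;  u ← (1−ω)·1.0000 + ω·-0.1250 = 0.3250
  v: GS value = (-2 - (-1)·0.3250) / (5) = -0.3350;  v ← (1−ω)·1.0000 + ω·-0.3350 = 0.1990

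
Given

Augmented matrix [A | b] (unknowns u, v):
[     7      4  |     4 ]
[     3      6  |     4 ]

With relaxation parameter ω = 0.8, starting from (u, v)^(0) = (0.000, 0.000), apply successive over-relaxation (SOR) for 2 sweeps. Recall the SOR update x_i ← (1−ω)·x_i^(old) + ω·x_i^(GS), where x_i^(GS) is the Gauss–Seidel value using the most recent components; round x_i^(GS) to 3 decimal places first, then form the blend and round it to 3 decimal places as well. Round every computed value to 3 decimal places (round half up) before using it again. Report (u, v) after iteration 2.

Iteration 1:
  u: GS value = (4 - (4)·0.000) / (7) = 0.571;  u ← (1−ω)·0.000 + ω·0.571 = 0.457
  v: GS value = (4 - (3)·0.457) / (6) = 0.438;  v ← (1−ω)·0.000 + ω·0.438 = 0.350
Iteration 2:
  u: GS value = (4 - (4)·0.350) / (7) = 0.371;  u ← (1−ω)·0.457 + ω·0.371 = 0.388
  v: GS value = (4 - (3)·0.388) / (6) = 0.473;  v ← (1−ω)·0.350 + ω·0.473 = 0.448

(0.388, 0.448)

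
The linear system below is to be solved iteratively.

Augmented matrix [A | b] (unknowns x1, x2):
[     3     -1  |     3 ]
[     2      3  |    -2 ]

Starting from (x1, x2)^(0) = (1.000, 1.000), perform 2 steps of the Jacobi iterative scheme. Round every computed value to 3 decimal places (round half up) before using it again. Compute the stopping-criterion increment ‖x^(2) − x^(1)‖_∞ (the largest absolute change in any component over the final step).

Iteration 1:
  x1 = (3 - (-1)·1.000) / (3) = 1.333
  x2 = (-2 - (2)·1.000) / (3) = -1.333
Iteration 2:
  x1 = (3 - (-1)·-1.333) / (3) = 0.556
  x2 = (-2 - (2)·1.333) / (3) = -1.555
Change: (-0.777, -0.222) → max |·| = 0.777

0.777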